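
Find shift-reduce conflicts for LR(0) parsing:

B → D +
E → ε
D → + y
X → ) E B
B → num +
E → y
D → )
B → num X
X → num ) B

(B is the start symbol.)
Augment with B' → B and build the canonical LR(0) collection (I0 = CLOSURE({[B' → . B]}), then GOTO on every symbol after a dot until no new states appear). It has 17 states:
  I0: { [B → . D +], [B → . num +], [B → . num X], [B' → . B], [D → . )], [D → . + y] }  — shift
  I1: { [D → ) .] }  — reduce
  I2: { [D → + . y] }  — shift
  I3: { [B' → B .] }  — accept
  I4: { [B → D . +] }  — shift
  I5: { [B → num . +], [B → num . X], [X → . ) E B], [X → . num ) B] }  — shift
  I6: { [E → . y], [E → .], [X → ) . E B] }  — shift, reduce
  I7: { [B → num + .] }  — reduce
  I8: { [B → num X .] }  — reduce
  I9: { [X → num . ) B] }  — shift
  I10: { [B → . D +], [B → . num +], [B → . num X], [D → . )], [D → . + y], [X → num ) . B] }  — shift
  I11: { [X → num ) B .] }  — reduce
  I12: { [B → . D +], [B → . num +], [B → . num X], [D → . )], [D → . + y], [X → ) E . B] }  — shift
  I13: { [E → y .] }  — reduce
  I14: { [X → ) E B .] }  — reduce
  I15: { [B → D + .] }  — reduce
  I16: { [D → + y .] }  — reduce

I6 contains reduce item [E → .] and shift item [E → . y] — shift-reduce conflict.

Answer: Yes — I6: [E → .] vs [E → . y]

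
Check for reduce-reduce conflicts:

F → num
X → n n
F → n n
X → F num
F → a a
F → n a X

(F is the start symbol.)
Yes — I10: [F → n n .] vs [X → n n .]

A reduce-reduce conflict occurs when an LR(0) state has two complete items [A → α .] and [B → β .] — both call for a reduction, and with no lookahead the parser cannot choose between them.

Augment with F' → F and build the canonical LR(0) collection (I0 = CLOSURE({[F' → . F]}), then GOTO on every symbol after a dot until no new states appear). It has 13 states:
  I0: { [F → . a a], [F → . n a X], [F → . n n], [F → . num], [F' → . F] }  — shift
  I1: { [F' → F .] }  — accept
  I2: { [F → a . a] }  — shift
  I3: { [F → n . a X], [F → n . n] }  — shift
  I4: { [F → num .] }  — reduce
  I5: { [F → . a a], [F → . n a X], [F → . n n], [F → . num], [F → n a . X], [X → . F num], [X → . n n] }  — shift
  I6: { [F → n n .] }  — reduce
  I7: { [X → F . num] }  — shift
  I8: { [F → n a X .] }  — reduce
  I9: { [F → n . a X], [F → n . n], [X → n . n] }  — shift
  I10: { [F → n n .], [X → n n .] }  — 2 reduces
  I11: { [X → F num .] }  — reduce
  I12: { [F → a a .] }  — reduce

I10 contains complete items [F → n n .], [X → n n .] — reduce-reduce conflict.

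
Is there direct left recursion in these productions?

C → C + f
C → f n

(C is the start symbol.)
C → C + f: LEFT RECURSIVE (starts with C)
C → f n: starts with f

The grammar has direct left recursion on: C.

Answer: Yes, C is left-recursive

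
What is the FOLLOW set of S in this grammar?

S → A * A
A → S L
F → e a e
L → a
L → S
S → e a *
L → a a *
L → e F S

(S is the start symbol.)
{ $, '*', 'a', 'e' }

S is the start symbol, so $ ∈ FOLLOW(S).
In A → S L: S is followed by L, add FIRST(L) \ {ε} = { 'a', 'e' }
In L → S: S is at the end, add FOLLOW(L)
In L → e F S: S is at the end, add FOLLOW(L)

The FOLLOW sets referred to above (computed the same way, to a fixed point):
  FOLLOW(L) = { $, '*', 'a', 'e' }

Taking the union: FOLLOW(S) = { $, '*', 'a', 'e' }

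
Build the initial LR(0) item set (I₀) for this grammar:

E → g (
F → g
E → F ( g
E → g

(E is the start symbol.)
{ [E → . F ( g], [E → . g (], [E → . g], [E' → . E], [F → . g] }

First, augment the grammar with E' → E
I₀ = CLOSURE({ [E' → . E] }):
  [E' → . E] has the dot before E: add [E → . g (], [E → . F ( g], [E → . g]
  [E → . F ( g] has the dot before F: add [F → . g]
No further items can be added.

I₀ = { [E → . F ( g], [E → . g (], [E → . g], [E' → . E], [F → . g] }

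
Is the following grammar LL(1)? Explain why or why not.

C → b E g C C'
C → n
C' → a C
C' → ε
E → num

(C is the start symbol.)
No. Predict set conflict for C': { 'a' }

Relevant sets:
  FOLLOW(C') = { $, 'a' }

For C:
  PREDICT(C → b E g C C') = { 'b' }
  PREDICT(C → n) = { 'n' }
For C':
  PREDICT(C' → a C) = { 'a' }
  PREDICT(C' → ε) = { $, 'a' }
E has a single production, so nothing to check there.

Conflict found: Predict set conflict for C': { 'a' }
The grammar is NOT LL(1).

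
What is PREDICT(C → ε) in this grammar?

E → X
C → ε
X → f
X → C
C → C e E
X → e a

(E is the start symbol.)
PREDICT(C → ε) = (FIRST(RHS) \ {ε}) ∪ (FOLLOW(C) if ε ∈ FIRST(RHS), i.e. RHS ⇒* ε)
The right-hand side is ε (FIRST(ε) = { ε }), so the predict set is FOLLOW(C) = { $, 'e' }
PREDICT(C → ε) = { $, 'e' }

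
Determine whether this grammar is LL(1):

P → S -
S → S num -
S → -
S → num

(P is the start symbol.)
No. Predict set conflict for S: { '-' }

Relevant sets:
  FIRST(S) = { '-', 'num' }

For S:
  PREDICT(S → S num '-') = { '-', 'num' }
  PREDICT(S → '-') = { '-' }
  PREDICT(S → num) = { 'num' }
P has a single production, so nothing to check there.

Conflict found: Predict set conflict for S: { '-' }
The grammar is NOT LL(1).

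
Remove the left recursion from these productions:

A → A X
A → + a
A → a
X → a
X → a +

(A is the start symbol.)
A is directly left-recursive. The standard transformation for
  A → A α₁ | ... | A α_m | β₁ | ... | β_n
is
  A  → β₁ A' | ... | β_n A'
  A' → α₁ A' | ... | α_m A' | ε

A → + a becomes A → + a A'
A → a becomes A → a A'
A → A X becomes A' → X A'
Add A' → ε

Productions for other non-terminals are unchanged:
  X → a
  X → a +

Resulting grammar:
A → + a A'
A → a A'
A' → X A'
A' → ε
X → a
X → a +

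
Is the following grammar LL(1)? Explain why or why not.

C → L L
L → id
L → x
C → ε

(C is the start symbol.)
A grammar is LL(1) if for each non-terminal N with multiple productions, the predict sets of those productions are pairwise disjoint, where PREDICT(N → α) = (FIRST(α) \ {ε}) ∪ (FOLLOW(N) if α ⇒* ε).

Relevant sets:
  FIRST(L) = { 'id', 'x' }
  FOLLOW(C) = { $ }

For C:
  PREDICT(C → L L) = { 'id', 'x' }
  PREDICT(C → ε) = { $ }
For L:
  PREDICT(L → id) = { 'id' }
  PREDICT(L → x) = { 'x' }

All predict sets are disjoint. The grammar IS LL(1).

Answer: Yes, the grammar is LL(1).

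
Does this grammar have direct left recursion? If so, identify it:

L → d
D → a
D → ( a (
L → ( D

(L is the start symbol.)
No direct left recursion

Direct left recursion occurs when N → N α for some non-terminal N (the right-hand side begins with the left-hand side itself).

L → d: starts with d
D → a: starts with a
D → ( a (: starts with '('
L → ( D: starts with '('

No direct left recursion found.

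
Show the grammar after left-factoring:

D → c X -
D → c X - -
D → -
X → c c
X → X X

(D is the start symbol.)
D → c X - D'
D' → ε
D' → -
D → -
X → c c
X → X X

Left-factoring transforms A → αβ₁ | αβ₂ into A → αA' and A' → β₁ | β₂
(α is the longest common prefix among the alternatives). Repeat until
no nonterminal has two alternatives with a common prefix.

Round 1: D has alternatives sharing prefix 'c X -'. Introduce D': D → c X - D'
  Add: D' → ε
  Add: D' → -

No remaining common prefixes — done.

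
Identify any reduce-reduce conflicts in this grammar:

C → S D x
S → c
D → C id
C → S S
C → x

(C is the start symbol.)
Augment with C' → C and build the canonical LR(0) collection (I0 = CLOSURE({[C' → . C]}), then GOTO on every symbol after a dot until no new states appear). It has 10 states:
  I0: { [C → . S D x], [C → . S S], [C → . x], [C' → . C], [S → . c] }  — shift
  I1: { [C' → C .] }  — accept
  I2: { [C → . S D x], [C → . S S], [C → . x], [C → S . D x], [C → S . S], [D → . C id], [S → . c] }  — shift
  I3: { [S → c .] }  — reduce
  I4: { [C → x .] }  — reduce
  I5: { [D → C . id] }  — shift
  I6: { [C → S D . x] }  — shift
  I7: { [C → . S D x], [C → . S S], [C → . x], [C → S . D x], [C → S . S], [C → S S .], [D → . C id], [S → . c] }  — shift, reduce
  I8: { [C → S D x .] }  — reduce
  I9: { [D → C id .] }  — reduce

No state contains more than one complete item.

Answer: No reduce-reduce conflicts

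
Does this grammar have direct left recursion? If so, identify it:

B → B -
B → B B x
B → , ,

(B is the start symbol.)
Direct left recursion occurs when N → N α for some non-terminal N (the right-hand side begins with the left-hand side itself).

B → B -: LEFT RECURSIVE (starts with B)
B → B B x: LEFT RECURSIVE (starts with B)
B → , ,: starts with ','

The grammar has direct left recursion on: B.

Answer: Yes, B is left-recursive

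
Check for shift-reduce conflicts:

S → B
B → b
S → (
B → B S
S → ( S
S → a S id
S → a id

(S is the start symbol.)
Yes — I1: [S → ( .] vs [B → . b]; I2: [S → B .] vs [B → . b]

Augment with S' → S and build the canonical LR(0) collection (I0 = CLOSURE({[S' → . S]}), then GOTO on every symbol after a dot until no new states appear). It has 11 states:
  I0: { [B → . B S], [B → . b], [S → . ( S], [S → . (], [S → . B], [S → . a S id], [S → . a id], [S' → . S] }  — shift
  I1: { [B → . B S], [B → . b], [S → ( . S], [S → ( .], [S → . ( S], [S → . (], [S → . B], [S → . a S id], [S → . a id] }  — shift, reduce
  I2: { [B → . B S], [B → . b], [B → B . S], [S → . ( S], [S → . (], [S → . B], [S → . a S id], [S → . a id], [S → B .] }  — shift, reduce
  I3: { [S' → S .] }  — accept
  I4: { [B → . B S], [B → . b], [S → . ( S], [S → . (], [S → . B], [S → . a S id], [S → . a id], [S → a . S id], [S → a . id] }  — shift
  I5: { [B → b .] }  — reduce
  I6: { [S → a S . id] }  — shift
  I7: { [S → a id .] }  — reduce
  I8: { [S → a S id .] }  — reduce
  I9: { [B → B S .] }  — reduce
  I10: { [S → ( S .] }  — reduce

I1 contains reduce item [S → ( .] and shift items [B → . b], [S → . (], [S → . ( S], [S → . a S id], [S → . a id] — shift-reduce conflict.
I2 contains reduce item [S → B .] and shift items [B → . b], [S → . (], [S → . ( S], [S → . a S id], [S → . a id] — shift-reduce conflict.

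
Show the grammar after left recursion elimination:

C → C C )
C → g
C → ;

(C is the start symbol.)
C → g C'
C → ; C'
C' → C ) C'
C' → ε

C is directly left-recursive. The standard transformation for
  A → A α₁ | ... | A α_m | β₁ | ... | β_n
is
  A  → β₁ A' | ... | β_n A'
  A' → α₁ A' | ... | α_m A' | ε

C → g becomes C → g C'
C → ; becomes C → ; C'
C → C C ) becomes C' → C ) C'
Add C' → ε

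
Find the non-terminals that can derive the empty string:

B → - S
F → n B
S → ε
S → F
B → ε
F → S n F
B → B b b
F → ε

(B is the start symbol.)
A non-terminal is nullable if it can derive ε (the empty string): either it has an ε-production, or it has a production whose right-hand side consists entirely of nullable non-terminals.

ε-productions: S → ε, B → ε, F → ε
So S, B, F are immediately nullable.
Every non-terminal is now nullable.
Nullable = { 'B', 'F', 'S' }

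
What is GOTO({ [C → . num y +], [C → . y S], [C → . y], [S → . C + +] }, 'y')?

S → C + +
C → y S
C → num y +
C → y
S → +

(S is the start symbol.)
GOTO(I, 'y') = CLOSURE({ [A → αX.β] : [A → α.Xβ] ∈ I, X = 'y' })

Items with dot before 'y', with the dot advanced:
  [C → . y] → [C → y .]
  [C → . y S] → [C → y . S]
Closure of the advanced items:
  [C → y . S] has the dot before S: add [S → . C + +], [S → . +]
  [S → . C + +] has the dot before C: add [C → . y S], [C → . num y +], [C → . y]

GOTO = { [C → . num y +], [C → . y S], [C → . y], [C → y . S], [C → y .], [S → . +], [S → . C + +] }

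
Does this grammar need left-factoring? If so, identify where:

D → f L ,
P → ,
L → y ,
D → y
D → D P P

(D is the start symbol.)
No, left-factoring is not needed

Left-factoring is needed when two productions for the same non-terminal
share a common prefix on the right-hand side.

Productions for D:
  D → f L ,
  D → y
  D → D P P

No common prefixes found.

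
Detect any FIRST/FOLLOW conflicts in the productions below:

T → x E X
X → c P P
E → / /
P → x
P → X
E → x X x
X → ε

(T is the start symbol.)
Yes. X → c P P with FOLLOW(X) on { 'c' }; P → x with FOLLOW(P) on { 'x' }

A FIRST/FOLLOW conflict occurs when a non-terminal N has a nullable alternative N → β (β ⇒* ε) and another alternative N → α with FIRST(α) ∩ FOLLOW(N) ≠ ∅: on such a lookahead the parser cannot decide between expanding α and letting N vanish via β.

Nullable non-terminals: P, X.
FIRST sets used below: FIRST(X) = { 'c', ε }

P: nullable alternative(s) P → X; FOLLOW(P) = { $, 'c', 'x' }
  P → x: FIRST \ {ε} = { 'x' } — overlaps FOLLOW(P) on { 'x' }: CONFLICT
  P → X: FIRST \ {ε} = { 'c' } — this is the only nullable alternative, skip

X: nullable alternative(s) X → ε; FOLLOW(X) = { $, 'c', 'x' }
  X → c P P: FIRST \ {ε} = { 'c' } — overlaps FOLLOW(X) on { 'c' }: CONFLICT
  X → ε: FIRST \ {ε} = { } — this is the only nullable alternative, skip

E, T have no nullable alternative, so no FIRST/FOLLOW check is needed there.

So the grammar has 2 FIRST/FOLLOW conflicts (marked CONFLICT above).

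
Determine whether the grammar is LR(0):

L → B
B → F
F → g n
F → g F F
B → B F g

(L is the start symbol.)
A grammar is LR(0) if no state in the canonical LR(0) collection has:
  - both a shift item (dot before a terminal) and a complete item (shift-reduce conflict), or
  - two or more complete items (reduce-reduce conflict; the accept item [L' → L .] counts as a complete item here).

Augment with L' → L and build the canonical LR(0) collection (I0 = CLOSURE({[L' → . L]}), then GOTO on every symbol after a dot until no new states appear). It has 10 states:
  I0: { [B → . B F g], [B → . F], [F → . g F F], [F → . g n], [L → . B], [L' → . L] }  — shift
  I1: { [B → B . F g], [F → . g F F], [F → . g n], [L → B .] }  — shift, reduce
  I2: { [B → F .] }  — reduce
  I3: { [L' → L .] }  — accept
  I4: { [F → . g F F], [F → . g n], [F → g . F F], [F → g . n] }  — shift
  I5: { [F → . g F F], [F → . g n], [F → g F . F] }  — shift
  I6: { [F → g n .] }  — reduce
  I7: { [F → g F F .] }  — reduce
  I8: { [B → B F . g] }  — shift
  I9: { [B → B F g .] }  — reduce

Conflict in state I1:
  Shift-reduce conflict between [L → B .] and [F → . g F F]
So the grammar is NOT LR(0).

Answer: No. Shift-reduce conflict between [L → B .] and [F → . g F F]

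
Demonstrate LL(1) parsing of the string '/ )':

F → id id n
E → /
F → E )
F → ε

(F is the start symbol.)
LL(1) parsing maintains a stack (initially the start symbol over $) and the input. At each step: if the stack top is a terminal, match it against the current input token; if it is a non-terminal N, replace it with the RHS of M[N, lookahead] (the unique production whose predict set contains the lookahead).

Stack is shown with the top on the left.

Stack  Input  Action
--------------------
F $    / ) $  output F → E )
E ) $  / ) $  output E → /
/ ) $  / ) $  match '/'
) $    ) $    match ')'
$      $      accept

The string is accepted.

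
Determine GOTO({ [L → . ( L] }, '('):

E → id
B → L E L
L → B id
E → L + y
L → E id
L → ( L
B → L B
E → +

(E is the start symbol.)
{ [B → . L B], [B → . L E L], [E → . +], [E → . L + y], [E → . id], [L → ( . L], [L → . ( L], [L → . B id], [L → . E id] }

GOTO(I, '(') = CLOSURE({ [A → αX.β] : [A → α.Xβ] ∈ I, X = '(' })

Items with dot before '(', with the dot advanced:
  [L → . ( L] → [L → ( . L]
Closure of the advanced items:
  [L → ( . L] has the dot before L: add [L → . B id], [L → . E id], [L → . ( L]
  [L → . B id] has the dot before B: add [B → . L E L], [B → . L B]
  [L → . E id] has the dot before E: add [E → . id], [E → . L + y], [E → . +]

GOTO = { [B → . L B], [B → . L E L], [E → . +], [E → . L + y], [E → . id], [L → ( . L], [L → . ( L], [L → . B id], [L → . E id] }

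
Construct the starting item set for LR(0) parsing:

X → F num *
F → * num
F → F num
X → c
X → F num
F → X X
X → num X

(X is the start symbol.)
{ [F → . * num], [F → . F num], [F → . X X], [X → . F num *], [X → . F num], [X → . c], [X → . num X], [X' → . X] }

First, augment the grammar with X' → X
I₀ = CLOSURE({ [X' → . X] }):
  [X' → . X] has the dot before X: add [X → . F num *], [X → . c], [X → . F num], [X → . num X]
  [X → . F num *] has the dot before F: add [F → . * num], [F → . F num], [F → . X X]
No further items can be added.

I₀ = { [F → . * num], [F → . F num], [F → . X X], [X → . F num *], [X → . F num], [X → . c], [X → . num X], [X' → . X] }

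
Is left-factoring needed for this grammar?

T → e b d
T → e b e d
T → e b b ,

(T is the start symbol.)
Yes, T has productions with common prefix 'e b'

Left-factoring is needed when two productions for the same non-terminal
share a common prefix on the right-hand side.

Productions for T:
  T → e b d
  T → e b e d
  T → e b b ,

Found common prefix 'e b' in productions for T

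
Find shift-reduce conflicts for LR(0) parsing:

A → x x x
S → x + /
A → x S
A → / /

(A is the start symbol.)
No shift-reduce conflicts

Augment with A' → A and build the canonical LR(0) collection (I0 = CLOSURE({[A' → . A]}), then GOTO on every symbol after a dot until no new states appear). It has 10 states:
  I0: { [A → . / /], [A → . x S], [A → . x x x], [A' → . A] }  — shift
  I1: { [A → / . /] }  — shift
  I2: { [A' → A .] }  — accept
  I3: { [A → x . S], [A → x . x x], [S → . x + /] }  — shift
  I4: { [A → x S .] }  — reduce
  I5: { [A → x x . x], [S → x . + /] }  — shift
  I6: { [S → x + . /] }  — shift
  I7: { [A → x x x .] }  — reduce
  I8: { [S → x + / .] }  — reduce
  I9: { [A → / / .] }  — reduce

No state contains both a complete item and a shift item.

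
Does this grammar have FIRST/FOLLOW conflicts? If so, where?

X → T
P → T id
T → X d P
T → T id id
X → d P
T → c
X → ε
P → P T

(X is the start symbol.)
Nullable non-terminals: X.
FIRST sets used below: FIRST(T) = { 'c', 'd' }

X: nullable alternative(s) X → ε; FOLLOW(X) = { $, 'd' }
  X → T: FIRST \ {ε} = { 'c', 'd' } — overlaps FOLLOW(X) on { 'd' }: CONFLICT
  X → d P: FIRST \ {ε} = { 'd' } — overlaps FOLLOW(X) on { 'd' }: CONFLICT
  X → ε: FIRST \ {ε} = { } — this is the only nullable alternative, skip

P, T have no nullable alternative, so no FIRST/FOLLOW check is needed there.

So the grammar has 2 FIRST/FOLLOW conflicts (marked CONFLICT above).

Answer: Yes. X → T with FOLLOW(X) on { 'd' }; X → d P with FOLLOW(X) on { 'd' }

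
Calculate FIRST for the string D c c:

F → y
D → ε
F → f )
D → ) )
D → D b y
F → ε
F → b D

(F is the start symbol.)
{ ')', 'b', 'c' }

FIRST sets of the non-terminals involved (from the grammar, by fixed-point iteration):
  FIRST(D) = { ')', 'b', ε }

To compute FIRST(D c c), process the symbols left to right:
Symbol D is a non-terminal. Add FIRST(D) \ {ε} = { ')', 'b' }
D is nullable (ε ∈ FIRST(D)), continue to the next symbol.
Symbol c is a terminal. Add 'c' and stop.
FIRST(D c c) = { ')', 'b', 'c' }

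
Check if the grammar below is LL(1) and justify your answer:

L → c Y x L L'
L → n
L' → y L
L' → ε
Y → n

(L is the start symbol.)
Relevant sets:
  FOLLOW(L') = { $, 'y' }

For L:
  PREDICT(L → c Y x L L') = { 'c' }
  PREDICT(L → n) = { 'n' }
For L':
  PREDICT(L' → y L) = { 'y' }
  PREDICT(L' → ε) = { $, 'y' }
Y has a single production, so nothing to check there.

Conflict found: Predict set conflict for L': { 'y' }
The grammar is NOT LL(1).

Answer: No. Predict set conflict for L': { 'y' }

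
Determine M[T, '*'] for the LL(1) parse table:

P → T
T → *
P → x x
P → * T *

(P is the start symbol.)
To find M[T, '*'], we find productions for T where '*' is in the predict set (PREDICT(N → α) = (FIRST(α) \ {ε}) ∪ (FOLLOW(N) if α ⇒* ε)).

T → *: PREDICT = { '*' }
  '*' is in predict set, so this production goes in M[T, '*']

M[T, '*'] = T → *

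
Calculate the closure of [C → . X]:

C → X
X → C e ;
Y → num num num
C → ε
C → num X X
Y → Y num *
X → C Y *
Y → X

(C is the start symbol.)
To compute CLOSURE, for each item [A → α.Bβ] where B is a non-terminal, add [B → .γ] for all productions B → γ; repeat for the newly added items until nothing changes.

Start with: [C → . X]
  [C → . X] has the dot before X: add [X → . C e ;], [X → . C Y *]
  [X → . C e ;] has the dot before C: add [C → .], [C → . num X X]
No further items can be added.

CLOSURE = { [C → . X], [C → . num X X], [C → .], [X → . C Y *], [X → . C e ;] }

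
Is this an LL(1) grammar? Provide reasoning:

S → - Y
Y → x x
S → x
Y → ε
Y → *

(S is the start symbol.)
Yes, the grammar is LL(1).

A grammar is LL(1) if for each non-terminal N with multiple productions, the predict sets of those productions are pairwise disjoint, where PREDICT(N → α) = (FIRST(α) \ {ε}) ∪ (FOLLOW(N) if α ⇒* ε).

Relevant sets:
  FOLLOW(Y) = { $ }

For S:
  PREDICT(S → '-' Y) = { '-' }
  PREDICT(S → x) = { 'x' }
For Y:
  PREDICT(Y → x x) = { 'x' }
  PREDICT(Y → ε) = { $ }
  PREDICT(Y → '*') = { '*' }

All predict sets are disjoint. The grammar IS LL(1).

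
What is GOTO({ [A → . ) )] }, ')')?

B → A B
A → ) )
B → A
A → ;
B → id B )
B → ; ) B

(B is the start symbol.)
{ [A → ) . )] }

GOTO(I, ')') = CLOSURE({ [A → αX.β] : [A → α.Xβ] ∈ I, X = ')' })

Items with dot before ')', with the dot advanced:
  [A → . ) )] → [A → ) . )]
Closure adds nothing (no advanced item has the dot before a non-terminal).

GOTO = { [A → ) . )] }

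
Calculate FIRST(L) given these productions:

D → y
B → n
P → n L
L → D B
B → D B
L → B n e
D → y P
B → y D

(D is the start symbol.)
{ 'n', 'y' }

To compute FIRST(L), examine every production with L on the left-hand side, reading each right-hand side left to right until a non-nullable symbol is reached.

FIRST sets of the other non-terminals involved (by the same procedure, iterated to a fixed point):
  FIRST(D) = { 'y' }
  FIRST(B) = { 'n', 'y' }

From L → D B:
  - D is a non-terminal: add FIRST(D) \ {ε} = { 'y' }
    D is not nullable, so stop
From L → B n e:
  - B is a non-terminal: add FIRST(B) \ {ε} = { 'n', 'y' }
    B is not nullable, so stop

Collecting: FIRST(L) = { 'n', 'y' }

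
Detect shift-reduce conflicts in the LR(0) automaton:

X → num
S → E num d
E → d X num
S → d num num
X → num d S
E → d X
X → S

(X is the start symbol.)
A shift-reduce conflict occurs when an LR(0) state has both:
  - a complete (reduce) item [A → α .] (dot at the end), and
  - a shift item [B → β . c γ] (dot before a terminal).

Augment with X' → X and build the canonical LR(0) collection (I0 = CLOSURE({[X' → . X]}), then GOTO on every symbol after a dot until no new states appear). It has 14 states:
  I0: { [E → . d X num], [E → . d X], [S → . E num d], [S → . d num num], [X → . S], [X → . num d S], [X → . num], [X' → . X] }  — shift
  I1: { [S → E . num d] }  — shift
  I2: { [X → S .] }  — reduce
  I3: { [X' → X .] }  — accept
  I4: { [E → . d X num], [E → . d X], [E → d . X num], [E → d . X], [S → . E num d], [S → . d num num], [S → d . num num], [X → . S], [X → . num d S], [X → . num] }  — shift
  I5: { [X → num . d S], [X → num .] }  — shift, reduce
  I6: { [E → . d X num], [E → . d X], [S → . E num d], [S → . d num num], [X → num d . S] }  — shift
  I7: { [X → num d S .] }  — reduce
  I8: { [E → d X . num], [E → d X .] }  — shift, reduce
  I9: { [S → d num . num], [X → num . d S], [X → num .] }  — shift, reduce
  I10: { [S → d num num .] }  — reduce
  I11: { [E → d X num .] }  — reduce
  I12: { [S → E num . d] }  — shift
  I13: { [S → E num d .] }  — reduce

I5 contains reduce item [X → num .] and shift item [X → num . d S] — shift-reduce conflict.
I8 contains reduce item [E → d X .] and shift item [E → d X . num] — shift-reduce conflict.
I9 contains reduce item [X → num .] and shift items [S → d num . num], [X → num . d S] — shift-reduce conflict.

Answer: Yes — I5: [X → num .] vs [X → num . d S]; I8: [E → d X .] vs [E → d X . num]; I9: [X → num .] vs [S → d num . num]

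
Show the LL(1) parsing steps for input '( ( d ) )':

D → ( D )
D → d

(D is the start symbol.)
LL(1) parsing maintains a stack (initially the start symbol over $) and the input. At each step: if the stack top is a terminal, match it against the current input token; if it is a non-terminal N, replace it with the RHS of M[N, lookahead] (the unique production whose predict set contains the lookahead).

Stack is shown with the top on the left.

Stack      Input        Action
------------------------------
D $        ( ( d ) ) $  output D → ( D )
( D ) $    ( ( d ) ) $  match '('
D ) $      ( d ) ) $    output D → ( D )
( D ) ) $  ( d ) ) $    match '('
D ) ) $    d ) ) $      output D → d
d ) ) $    d ) ) $      match 'd'
) ) $      ) ) $        match ')'
) $        ) $          match ')'
$          $            accept

The string is accepted.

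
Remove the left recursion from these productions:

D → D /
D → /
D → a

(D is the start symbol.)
D is directly left-recursive. The standard transformation for
  A → A α₁ | ... | A α_m | β₁ | ... | β_n
is
  A  → β₁ A' | ... | β_n A'
  A' → α₁ A' | ... | α_m A' | ε

D → / becomes D → / D'
D → a becomes D → a D'
D → D / becomes D' → / D'
Add D' → ε

Resulting grammar:
D → / D'
D → a D'
D' → / D'
D' → ε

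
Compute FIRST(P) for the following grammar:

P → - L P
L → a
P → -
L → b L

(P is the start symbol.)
To compute FIRST(P), examine every production with P on the left-hand side, reading each right-hand side left to right until a non-nullable symbol is reached.

From P → - L P:
  - '-' is a terminal: add '-' and stop
From P → -:
  - '-' is a terminal: add '-' and stop

Collecting: FIRST(P) = { '-' }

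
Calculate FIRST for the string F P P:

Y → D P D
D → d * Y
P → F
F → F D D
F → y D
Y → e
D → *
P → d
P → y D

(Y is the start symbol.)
{ 'y' }

FIRST sets of the non-terminals involved (from the grammar, by fixed-point iteration):
  FIRST(F) = { 'y' }

To compute FIRST(F P P), process the symbols left to right:
Symbol F is a non-terminal. Add FIRST(F) \ {ε} = { 'y' }
F is not nullable (ε ∉ FIRST(F)), so stop here.
FIRST(F P P) = { 'y' }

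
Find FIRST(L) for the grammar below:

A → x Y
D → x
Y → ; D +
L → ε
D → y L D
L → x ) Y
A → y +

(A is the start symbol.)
{ 'x', ε }

To compute FIRST(L), examine every production with L on the left-hand side, reading each right-hand side left to right until a non-nullable symbol is reached.

From L → ε:
  - ε-production, so ε ∈ FIRST(L)
From L → x ) Y:
  - x is a terminal: add 'x' and stop

Collecting: FIRST(L) = { 'x', ε }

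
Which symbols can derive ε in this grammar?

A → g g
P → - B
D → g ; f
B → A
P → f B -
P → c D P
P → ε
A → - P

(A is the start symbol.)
{ 'P' }

A non-terminal is nullable if it can derive ε (the empty string): either it has an ε-production, or it has a production whose right-hand side consists entirely of nullable non-terminals.

ε-productions: P → ε
So P is immediately nullable.
No further non-terminal can be added: every production for the remaining non-terminals contains a terminal or a non-nullable non-terminal.
Nullable = { 'P' }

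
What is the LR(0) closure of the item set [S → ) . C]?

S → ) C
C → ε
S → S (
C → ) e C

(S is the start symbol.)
{ [C → . ) e C], [C → .], [S → ) . C] }

Start with: [S → ) . C]
  [S → ) . C] has the dot before C: add [C → .], [C → . ) e C]
No further items can be added.

CLOSURE = { [C → . ) e C], [C → .], [S → ) . C] }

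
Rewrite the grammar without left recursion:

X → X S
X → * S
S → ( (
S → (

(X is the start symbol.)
X → * S X'
X' → S X'
X' → ε
S → ( (
S → (

X is directly left-recursive. The standard transformation for
  A → A α₁ | ... | A α_m | β₁ | ... | β_n
is
  A  → β₁ A' | ... | β_n A'
  A' → α₁ A' | ... | α_m A' | ε

X → * S becomes X → * S X'
X → X S becomes X' → S X'
Add X' → ε

Productions for other non-terminals are unchanged:
  S → ( (
  S → (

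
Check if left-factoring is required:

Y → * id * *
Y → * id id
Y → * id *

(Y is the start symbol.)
Left-factoring is needed when two productions for the same non-terminal
share a common prefix on the right-hand side.

Productions for Y:
  Y → * id * *
  Y → * id id
  Y → * id *

Found common prefix '* id' in productions for Y

Answer: Yes, Y has productions with common prefix '* id'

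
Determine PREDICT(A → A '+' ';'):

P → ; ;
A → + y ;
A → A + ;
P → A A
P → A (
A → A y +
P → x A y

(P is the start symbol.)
{ '+' }

PREDICT(A → A '+' ';') = (FIRST(RHS) \ {ε}) ∪ (FOLLOW(A) if ε ∈ FIRST(RHS), i.e. RHS ⇒* ε)
FIRST(A) = { '+' }
FIRST(A '+' ';') = { '+' }
ε ∉ FIRST(A '+' ';'), so FOLLOW(A) is not added.
PREDICT(A → A '+' ';') = { '+' }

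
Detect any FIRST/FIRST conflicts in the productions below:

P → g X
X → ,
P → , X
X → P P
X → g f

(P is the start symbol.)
Yes. X → ',' / X → P P on { ',' }; X → P P / X → g f on { 'g' }

A FIRST/FIRST conflict occurs when two productions N → α and N → β for the same non-terminal have FIRST(α) ∩ FIRST(β) ≠ ∅ (with ε ∈ FIRST of a nullable right-hand side, so two nullable alternatives also conflict).

FIRST sets of the non-terminals at (or reachable through a nullable prefix from) the front of some alternative:
  FIRST(P) = { ',', 'g' }

Productions for P:
  P → g X: FIRST = { 'g' }
  P → , X: FIRST = { ',' }
Productions for X:
  X → ,: FIRST = { ',' }
  X → P P: FIRST = { ',', 'g' }
  X → g f: FIRST = { 'g' }

Conflict for X: X → , and X → P P
  Overlap: { ',' }
Conflict for X: X → P P and X → g f
  Overlap: { 'g' }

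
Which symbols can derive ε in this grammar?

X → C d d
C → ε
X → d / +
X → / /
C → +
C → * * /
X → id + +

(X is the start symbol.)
{ 'C' }

ε-productions: C → ε
So C is immediately nullable.
No further non-terminal can be added: every production for the remaining non-terminals contains a terminal or a non-nullable non-terminal.
Nullable = { 'C' }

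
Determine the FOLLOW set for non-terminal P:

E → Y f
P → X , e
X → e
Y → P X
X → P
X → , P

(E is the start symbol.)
To compute FOLLOW(P), find every occurrence of P on a right-hand side N → α P β: add FIRST(β) \ {ε}, and if β is empty or nullable also add FOLLOW(N). Iterate to a fixed point.

In Y → P X: P is followed by X, add FIRST(X) \ {ε} = { ',', 'e' }
In X → P: P is at the end, add FOLLOW(X)
In X → , P: P is at the end, add FOLLOW(X)

The FOLLOW sets referred to above (computed the same way, to a fixed point):
  FOLLOW(X) = { ',', 'f' }

Taking the union: FOLLOW(P) = { ',', 'e', 'f' }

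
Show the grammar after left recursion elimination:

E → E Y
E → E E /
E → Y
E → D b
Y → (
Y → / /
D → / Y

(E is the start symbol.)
E is directly left-recursive. The standard transformation for
  A → A α₁ | ... | A α_m | β₁ | ... | β_n
is
  A  → β₁ A' | ... | β_n A'
  A' → α₁ A' | ... | α_m A' | ε

E → Y becomes E → Y E'
E → D b becomes E → D b E'
E → E Y becomes E' → Y E'
E → E E / becomes E' → E / E'
Add E' → ε

Productions for other non-terminals are unchanged:
  Y → (
  Y → / /
  D → / Y

Resulting grammar:
E → Y E'
E → D b E'
E' → Y E'
E' → E / E'
E' → ε
Y → (
Y → / /
D → / Y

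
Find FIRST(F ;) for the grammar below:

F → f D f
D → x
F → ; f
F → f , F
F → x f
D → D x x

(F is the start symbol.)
{ ';', 'f', 'x' }

FIRST sets of the non-terminals involved (from the grammar, by fixed-point iteration):
  FIRST(F) = { ';', 'f', 'x' }

To compute FIRST(F ;), process the symbols left to right:
Symbol F is a non-terminal. Add FIRST(F) \ {ε} = { ';', 'f', 'x' }
F is not nullable (ε ∉ FIRST(F)), so stop here.
FIRST(F ;) = { ';', 'f', 'x' }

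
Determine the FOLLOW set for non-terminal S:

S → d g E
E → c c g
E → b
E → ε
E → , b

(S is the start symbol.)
{ $ }

To compute FOLLOW(S), find every occurrence of S on a right-hand side N → α S β: add FIRST(β) \ {ε}, and if β is empty or nullable also add FOLLOW(N). Iterate to a fixed point.

S is the start symbol, so $ ∈ FOLLOW(S).
S does not occur on any right-hand side.

Taking the union: FOLLOW(S) = { $ }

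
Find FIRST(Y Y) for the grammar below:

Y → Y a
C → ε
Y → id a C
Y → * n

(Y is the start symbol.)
{ '*', 'id' }

FIRST sets of the non-terminals involved (from the grammar, by fixed-point iteration):
  FIRST(Y) = { '*', 'id' }

To compute FIRST(Y Y), process the symbols left to right:
Symbol Y is a non-terminal. Add FIRST(Y) \ {ε} = { '*', 'id' }
Y is not nullable (ε ∉ FIRST(Y)), so stop here.
FIRST(Y Y) = { '*', 'id' }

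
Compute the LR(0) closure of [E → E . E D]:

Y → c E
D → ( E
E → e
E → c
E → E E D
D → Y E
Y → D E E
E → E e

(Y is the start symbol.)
{ [E → . E E D], [E → . E e], [E → . c], [E → . e], [E → E . E D] }

Start with: [E → E . E D]
  [E → E . E D] has the dot before E: add [E → . e], [E → . c], [E → . E E D], [E → . E e]
No further items can be added.

CLOSURE = { [E → . E E D], [E → . E e], [E → . c], [E → . e], [E → E . E D] }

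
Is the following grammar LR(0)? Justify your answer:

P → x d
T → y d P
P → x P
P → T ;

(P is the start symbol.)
Yes, the grammar is LR(0)

A grammar is LR(0) if no state in the canonical LR(0) collection has:
  - both a shift item (dot before a terminal) and a complete item (shift-reduce conflict), or
  - two or more complete items (reduce-reduce conflict; the accept item [P' → P .] counts as a complete item here).

Augment with P' → P and build the canonical LR(0) collection (I0 = CLOSURE({[P' → . P]}), then GOTO on every symbol after a dot until no new states appear). It has 10 states:
  I0: { [P → . T ;], [P → . x P], [P → . x d], [P' → . P], [T → . y d P] }  — shift
  I1: { [P' → P .] }  — accept
  I2: { [P → T . ;] }  — shift
  I3: { [P → . T ;], [P → . x P], [P → . x d], [P → x . P], [P → x . d], [T → . y d P] }  — shift
  I4: { [T → y . d P] }  — shift
  I5: { [P → . T ;], [P → . x P], [P → . x d], [T → . y d P], [T → y d . P] }  — shift
  I6: { [T → y d P .] }  — reduce
  I7: { [P → x P .] }  — reduce
  I8: { [P → x d .] }  — reduce
  I9: { [P → T ; .] }  — reduce

Every state is either a pure shift/goto state or contains exactly one complete item and nothing to shift — no conflicts. The grammar is LR(0).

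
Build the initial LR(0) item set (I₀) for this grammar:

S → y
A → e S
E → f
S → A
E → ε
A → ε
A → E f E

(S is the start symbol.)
First, augment the grammar with S' → S
I₀ = CLOSURE({ [S' → . S] }):
  [S' → . S] has the dot before S: add [S → . y], [S → . A]
  [S → . A] has the dot before A: add [A → . e S], [A → .], [A → . E f E]
  [A → . E f E] has the dot before E: add [E → . f], [E → .]
No further items can be added.

I₀ = { [A → . E f E], [A → . e S], [A → .], [E → . f], [E → .], [S → . A], [S → . y], [S' → . S] }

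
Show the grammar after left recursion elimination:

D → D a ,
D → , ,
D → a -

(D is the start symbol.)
D → , , D'
D → a - D'
D' → a , D'
D' → ε

D is directly left-recursive. The standard transformation for
  A → A α₁ | ... | A α_m | β₁ | ... | β_n
is
  A  → β₁ A' | ... | β_n A'
  A' → α₁ A' | ... | α_m A' | ε

D → , , becomes D → , , D'
D → a - becomes D → a - D'
D → D a , becomes D' → a , D'
Add D' → ε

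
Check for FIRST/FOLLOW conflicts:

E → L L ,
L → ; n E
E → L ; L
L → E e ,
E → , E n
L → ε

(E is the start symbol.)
Nullable non-terminals: L.
FIRST sets used below: FIRST(E) = { ',', ';' }

L: nullable alternative(s) L → ε; FOLLOW(L) = { $, ',', ';', 'e', 'n' }
  L → ; n E: FIRST \ {ε} = { ';' } — overlaps FOLLOW(L) on { ';' }: CONFLICT
  L → E e ,: FIRST \ {ε} = { ',', ';' } — overlaps FOLLOW(L) on { ',', ';' }: CONFLICT
  L → ε: FIRST \ {ε} = { } — this is the only nullable alternative, skip

E has no nullable alternative, so no FIRST/FOLLOW check is needed there.

So the grammar has 2 FIRST/FOLLOW conflicts (marked CONFLICT above).

Answer: Yes. L → ';' n E with FOLLOW(L) on { ';' }; L → E e ',' with FOLLOW(L) on { ',', ';' }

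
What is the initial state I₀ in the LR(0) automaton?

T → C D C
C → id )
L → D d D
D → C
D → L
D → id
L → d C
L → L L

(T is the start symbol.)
{ [C → . id )], [T → . C D C], [T' → . T] }

First, augment the grammar with T' → T
I₀ = CLOSURE({ [T' → . T] }):
  [T' → . T] has the dot before T: add [T → . C D C]
  [T → . C D C] has the dot before C: add [C → . id )]
No further items can be added.

I₀ = { [C → . id )], [T → . C D C], [T' → . T] }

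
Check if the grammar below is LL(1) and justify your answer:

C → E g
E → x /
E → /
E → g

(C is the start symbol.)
A grammar is LL(1) if for each non-terminal N with multiple productions, the predict sets of those productions are pairwise disjoint, where PREDICT(N → α) = (FIRST(α) \ {ε}) ∪ (FOLLOW(N) if α ⇒* ε).

For E:
  PREDICT(E → x '/') = { 'x' }
  PREDICT(E → '/') = { '/' }
  PREDICT(E → g) = { 'g' }
C has a single production, so nothing to check there.

All predict sets are disjoint. The grammar IS LL(1).

Answer: Yes, the grammar is LL(1).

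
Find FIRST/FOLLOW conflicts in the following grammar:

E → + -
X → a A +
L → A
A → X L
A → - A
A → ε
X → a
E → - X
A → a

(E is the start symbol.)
A FIRST/FOLLOW conflict occurs when a non-terminal N has a nullable alternative N → β (β ⇒* ε) and another alternative N → α with FIRST(α) ∩ FOLLOW(N) ≠ ∅: on such a lookahead the parser cannot decide between expanding α and letting N vanish via β.

Nullable non-terminals: A, L.
FIRST sets used below: FIRST(X) = { 'a' }

A: nullable alternative(s) A → ε; FOLLOW(A) = { '+' }
  A → X L: FIRST \ {ε} = { 'a' } — disjoint from FOLLOW(A)
  A → - A: FIRST \ {ε} = { '-' } — disjoint from FOLLOW(A)
  A → ε: FIRST \ {ε} = { } — this is the only nullable alternative, skip
  A → a: FIRST \ {ε} = { 'a' } — disjoint from FOLLOW(A)
L has a nullable alternative but only one production, so nothing to check.

E, X have no nullable alternative, so no FIRST/FOLLOW check is needed there.

No FIRST/FOLLOW conflicts found.

Answer: No FIRST/FOLLOW conflicts.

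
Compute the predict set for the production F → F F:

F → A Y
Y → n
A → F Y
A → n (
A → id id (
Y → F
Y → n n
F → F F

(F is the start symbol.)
PREDICT(F → F F) = (FIRST(RHS) \ {ε}) ∪ (FOLLOW(F) if ε ∈ FIRST(RHS), i.e. RHS ⇒* ε)
FIRST(F) = { 'id', 'n' }
FIRST(F F) = { 'id', 'n' }
ε ∉ FIRST(F F), so FOLLOW(F) is not added.
PREDICT(F → F F) = { 'id', 'n' }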